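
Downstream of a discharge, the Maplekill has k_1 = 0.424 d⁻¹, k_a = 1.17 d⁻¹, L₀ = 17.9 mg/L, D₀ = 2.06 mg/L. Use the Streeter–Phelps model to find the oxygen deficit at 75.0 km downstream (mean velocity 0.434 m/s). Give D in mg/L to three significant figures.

D ≈ 3.58 mg/L

Travel time t = x/v = 75.0 km / (0.434 m/s) = 75000 m / 0.434 m/s = 172800 s = 2.000 d.
k_1 L₀/(k_a−k_1) = 0.424×17.9/(1.17−0.424) = 7.590/0.7460 = 10.17 mg/L.
e^(−k_1 t) = e^(−0.424×2.000) = 0.4282; e^(−k_a t) = e^(−1.17×2.000) = 0.09631.
D = 10.17 × (0.4282 − 0.09631) + 2.06 × 0.09631 = 3.377 + 0.1984 = 3.575 mg/L.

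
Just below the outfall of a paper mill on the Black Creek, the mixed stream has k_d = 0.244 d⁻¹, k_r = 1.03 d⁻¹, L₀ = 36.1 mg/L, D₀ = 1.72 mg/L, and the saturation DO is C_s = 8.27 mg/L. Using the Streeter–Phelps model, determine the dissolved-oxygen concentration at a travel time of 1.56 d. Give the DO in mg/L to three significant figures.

k_d L₀/(k_r−k_d) = 0.244×36.1/(1.03−0.244) = 8.808/0.7860 = 11.21 mg/L.
e^(−k_d t) = e^(−0.244×1.560) = 0.6834; e^(−k_r t) = e^(−1.03×1.560) = 0.2005.
D = 11.21 × (0.6834 − 0.2005) + 1.72 × 0.2005 = 5.412 + 0.3449 = 5.757 mg/L.
DO = C_s − D = 8.27 − 5.757 = 2.513 mg/L.

DO ≈ 2.51 mg/L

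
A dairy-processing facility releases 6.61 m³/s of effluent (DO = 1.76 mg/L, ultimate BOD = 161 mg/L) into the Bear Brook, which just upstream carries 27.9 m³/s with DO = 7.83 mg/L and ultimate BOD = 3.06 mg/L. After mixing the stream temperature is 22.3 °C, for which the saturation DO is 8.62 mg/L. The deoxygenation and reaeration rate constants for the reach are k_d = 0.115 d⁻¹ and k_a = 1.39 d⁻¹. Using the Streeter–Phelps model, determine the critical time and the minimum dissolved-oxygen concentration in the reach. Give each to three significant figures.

Mixed DO = (27.9×7.83 + 6.61×1.76)/(27.9+6.61) = 230.1/34.51 = 6.667 mg/L.
Mixed L₀ = (27.9×3.06 + 6.61×161)/(34.51) = 1150/34.51 = 33.31 mg/L.
Initial deficit D₀ = C_s − DO₀ = 8.62 − 6.667 = 1.953 mg/L.
t_c = (1/1.275) ln[(1.39/0.115)(1 − 1.953×1.275/(0.115×33.31))] = 0.7843 × ln(4.232) = 1.131 d.
D_c = (0.115/1.39) × 33.31 × e^(−0.115×1.131) = 0.08273 × 33.31 × 0.8780 = 2.420 mg/L.
Minimum DO = 8.62 − 2.420 = 6.200 mg/L.

t_c ≈ 1.13 d; minimum DO ≈ 6.20 mg/L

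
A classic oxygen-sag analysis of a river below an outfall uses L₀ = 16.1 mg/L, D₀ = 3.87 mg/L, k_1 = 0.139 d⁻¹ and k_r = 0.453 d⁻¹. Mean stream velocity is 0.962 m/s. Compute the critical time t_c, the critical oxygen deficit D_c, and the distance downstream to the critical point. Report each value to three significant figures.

t_c ≈ 1.27 d; D_c ≈ 4.14 mg/L; x_c ≈ 105 km

t_c = [1/(k_r−k_1)] ln[(k_r/k_1)(1 − D₀(k_r−k_1)/(k_1 L₀))]
= [1/(0.453−0.139)] ln[(0.453/0.139)(1 − 3.87×0.3140/(0.139×16.1))]
= (1/0.3140) ln[3.259 × 0.4570] = 3.185 × ln(1.489) = 3.185 × 0.3983 = 1.269 d.
D_c = (k_1/k_r) L₀ e^(−k_1 t_c) = (0.139/0.453) × 16.1 × e^(−0.139×1.269) = 0.3068 × 16.1 × 0.8383 = 4.142 mg/L.
x_c = v t_c = 0.962 m/s × 1.269 d × 86400 s/d = 105400 m ≈ 105 km.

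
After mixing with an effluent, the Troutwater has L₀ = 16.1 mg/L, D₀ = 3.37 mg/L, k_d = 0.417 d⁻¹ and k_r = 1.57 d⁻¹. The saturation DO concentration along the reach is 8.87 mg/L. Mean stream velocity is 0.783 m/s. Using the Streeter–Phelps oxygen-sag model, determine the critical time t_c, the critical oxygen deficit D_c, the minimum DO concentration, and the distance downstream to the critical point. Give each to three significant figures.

t_c = [1/(k_r−k_d)] ln[(k_r/k_d)(1 − D₀(k_r−k_d)/(k_d L₀))]
= [1/(1.57−0.417)] ln[(1.57/0.417)(1 − 3.37×1.153/(0.417×16.1))]
= (1/1.153) ln[3.765 × 0.4212] = 0.8673 × ln(1.586) = 0.8673 × 0.4612 = 0.4000 d.
L(t_c) = L₀ e^(−k_d t_c) = 16.1 × 0.8464 = 13.63 mg/L, and at the critical point k_r D_c = k_d L, so D_c = (0.417/1.57) × 13.63 = 3.619 mg/L.
Minimum DO = C_s − D_c = 8.87 − 3.619 = 5.251 mg/L.
x_c = v t_c = 0.783 m/s × 0.4000 d × 86400 s/d = 27060 m ≈ 27.1 km.

t_c ≈ 0.400 d; D_c ≈ 3.62 mg/L; min DO ≈ 5.25 mg/L; x_c ≈ 27.1 km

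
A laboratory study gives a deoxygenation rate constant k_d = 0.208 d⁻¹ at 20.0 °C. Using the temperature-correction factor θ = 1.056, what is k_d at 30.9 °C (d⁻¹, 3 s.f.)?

k_d ≈ 0.377 d⁻¹

k_d(T₂) = k_d(T₁) · θ^(T₂−T₁) = 0.208 × 1.056^(30.9−20.0)
= 0.208 × 1.056^10.9 = 0.208 × 1.811 = 0.3767 d⁻¹.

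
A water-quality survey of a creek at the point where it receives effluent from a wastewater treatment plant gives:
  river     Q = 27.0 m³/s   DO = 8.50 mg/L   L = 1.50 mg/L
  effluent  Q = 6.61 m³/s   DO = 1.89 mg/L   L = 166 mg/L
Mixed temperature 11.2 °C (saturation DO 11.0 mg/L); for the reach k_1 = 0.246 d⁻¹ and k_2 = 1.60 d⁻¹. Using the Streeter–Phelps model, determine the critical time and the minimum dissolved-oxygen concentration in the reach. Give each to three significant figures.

Mixed DO = (27.0×8.50 + 6.61×1.89)/(27.0+6.61) = 242.0/33.61 = 7.200 mg/L.
Mixed L₀ = (27.0×1.50 + 6.61×166)/(33.61) = 1138/33.61 = 33.85 mg/L.
Initial deficit D₀ = C_s − DO₀ = 11.0 − 7.200 = 3.800 mg/L.
t_c = (1/1.354) ln[(1.60/0.246)(1 − 3.800×1.354/(0.246×33.85))] = 0.7386 × ln(2.486) = 0.6724 d.
D_c = (0.246/1.60) × 33.85 × e^(−0.246×0.6724) = 0.1537 × 33.85 × 0.8475 = 4.411 mg/L.
Minimum DO = 11.0 − 4.411 = 6.589 mg/L.

t_c ≈ 0.672 d; minimum DO ≈ 6.59 mg/L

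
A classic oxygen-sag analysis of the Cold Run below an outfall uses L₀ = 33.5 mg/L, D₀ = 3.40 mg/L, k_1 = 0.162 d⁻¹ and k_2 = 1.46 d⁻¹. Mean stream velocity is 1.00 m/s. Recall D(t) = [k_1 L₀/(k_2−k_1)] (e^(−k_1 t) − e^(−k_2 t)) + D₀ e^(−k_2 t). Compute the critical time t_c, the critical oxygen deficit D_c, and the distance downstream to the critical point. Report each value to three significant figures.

With k_2/k_1 = 9.012 and 1 − D₀(k_2−k_1)/(k_1 L₀) = 0.1868,
t_c = ln(9.012 × 0.1868) / (1.46 − 0.162) = ln(1.684) / 1.298 = 0.5209/1.298 = 0.4013 d.
D_c = (k_1/k_2) L₀ e^(−k_1 t_c) = (0.162/1.46) × 33.5 × e^(−0.162×0.4013) = 0.1110 × 33.5 × 0.9371 = 3.483 mg/L.
x_c = v t_c = 1.00 m/s × 0.4013 d × 86400 s/d = 34670 m ≈ 34.7 km.

t_c ≈ 0.401 d; D_c ≈ 3.48 mg/L; x_c ≈ 34.7 km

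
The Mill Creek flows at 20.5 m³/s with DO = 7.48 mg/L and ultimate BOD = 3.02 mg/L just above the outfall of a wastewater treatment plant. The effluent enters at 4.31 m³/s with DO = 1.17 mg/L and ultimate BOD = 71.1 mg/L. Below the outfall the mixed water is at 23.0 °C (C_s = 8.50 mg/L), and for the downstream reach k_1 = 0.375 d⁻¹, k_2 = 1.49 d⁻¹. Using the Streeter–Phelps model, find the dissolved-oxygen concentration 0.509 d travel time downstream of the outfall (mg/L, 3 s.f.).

DO ≈ 5.72 mg/L

Mixed DO = (20.5×7.48 + 4.31×1.17)/(20.5+4.31) = 158.4/24.81 = 6.384 mg/L.
Mixed L₀ = (20.5×3.02 + 4.31×71.1)/(24.81) = 368.4/24.81 = 14.85 mg/L.
Initial deficit D₀ = C_s − DO₀ = 8.50 − 6.384 = 2.116 mg/L.
D(0.509) = [0.375×14.85/(1.49−0.375)](e^(−0.375×0.509) − e^(−1.49×0.509)) + 2.116 e^(−1.49×0.509)
= 4.993 × (0.8262 − 0.4684) + 2.116 × 0.4684 = 2.778 mg/L.
DO = 8.50 − 2.778 = 5.722 mg/L.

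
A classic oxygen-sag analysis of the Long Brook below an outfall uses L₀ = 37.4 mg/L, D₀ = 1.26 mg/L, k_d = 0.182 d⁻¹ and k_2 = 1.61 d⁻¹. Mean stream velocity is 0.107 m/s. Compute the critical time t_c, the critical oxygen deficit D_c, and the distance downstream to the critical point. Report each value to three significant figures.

At the critical point dD/dt = 0, so k_d L₀ e^(−k_d t) = k_2 D. Substituting D(t) from the Streeter–Phelps equation and solving for t gives
t_c = ln[(k_2/k_d)(1 − D₀(k_2−k_d)/(k_d L₀))] / (k_2−k_d).
Here k_2−k_d = 1.428 d⁻¹ and 1 − D₀(k_2−k_d)/(k_d L₀) = 1 − 1.26×1.428/(0.182×37.4) = 0.7357, so
t_c = ln(8.846 × 0.7357) / 1.428 = 1.873 / 1.428 = 1.312 d.
D_c = (k_d/k_2) L₀ e^(−k_d t_c) = (0.182/1.61) × 37.4 × e^(−0.182×1.312) = 0.1130 × 37.4 × 0.7876 = 3.330 mg/L.
x_c = v t_c = 0.107 m/s × 1.312 d × 86400 s/d = 12130 m ≈ 12.1 km.

t_c ≈ 1.31 d; D_c ≈ 3.33 mg/L; x_c ≈ 12.1 km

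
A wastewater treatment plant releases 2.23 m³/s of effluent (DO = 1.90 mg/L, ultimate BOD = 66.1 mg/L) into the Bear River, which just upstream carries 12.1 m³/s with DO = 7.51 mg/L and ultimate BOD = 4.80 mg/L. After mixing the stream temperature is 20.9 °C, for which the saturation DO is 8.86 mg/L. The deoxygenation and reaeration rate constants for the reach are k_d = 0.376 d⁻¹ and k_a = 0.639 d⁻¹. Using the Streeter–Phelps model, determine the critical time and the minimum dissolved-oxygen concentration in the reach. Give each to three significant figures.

Mixed DO = (12.1×7.51 + 2.23×1.90)/(12.1+2.23) = 95.11/14.33 = 6.637 mg/L.
Mixed L₀ = (12.1×4.80 + 2.23×66.1)/(14.33) = 205.5/14.33 = 14.34 mg/L.
Initial deficit D₀ = C_s − DO₀ = 8.86 − 6.637 = 2.223 mg/L.
t_c = (1/0.2630) ln[(0.639/0.376)(1 − 2.223×0.2630/(0.376×14.34))] = 3.802 × ln(1.515) = 1.580 d.
D_c = (0.376/0.639) × 14.34 × e^(−0.376×1.580) = 0.5884 × 14.34 × 0.5521 = 4.658 mg/L.
Minimum DO = 8.86 − 4.658 = 4.202 mg/L.

t_c ≈ 1.58 d; minimum DO ≈ 4.20 mg/L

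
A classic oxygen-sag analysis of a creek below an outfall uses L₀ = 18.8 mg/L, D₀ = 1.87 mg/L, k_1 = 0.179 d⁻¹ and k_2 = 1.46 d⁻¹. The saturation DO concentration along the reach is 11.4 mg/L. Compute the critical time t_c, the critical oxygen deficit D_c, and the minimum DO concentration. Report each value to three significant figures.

With k_2/k_1 = 8.156 and 1 − D₀(k_2−k_1)/(k_1 L₀) = 0.2882,
t_c = ln(8.156 × 0.2882) / (1.46 − 0.179) = ln(2.350) / 1.281 = 0.8546/1.281 = 0.6671 d.
L(t_c) = L₀ e^(−k_1 t_c) = 18.8 × 0.8874 = 16.68 mg/L, and at the critical point k_2 D_c = k_1 L, so D_c = (0.179/1.46) × 16.68 = 2.045 mg/L.
Minimum DO = C_s − D_c = 11.4 − 2.045 = 9.355 mg/L.

t_c ≈ 0.667 d; D_c ≈ 2.05 mg/L; min DO ≈ 9.35 mg/L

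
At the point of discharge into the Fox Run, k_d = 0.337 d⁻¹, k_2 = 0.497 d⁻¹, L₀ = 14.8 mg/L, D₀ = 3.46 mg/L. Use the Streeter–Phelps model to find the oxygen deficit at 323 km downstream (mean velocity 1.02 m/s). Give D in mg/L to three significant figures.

Travel time t = x/v = 323 km / (1.02 m/s) = 323000 m / 1.02 m/s = 316700 s = 3.665 d.
k_d L₀/(k_2−k_d) = 0.337×14.8/(0.497−0.337) = 4.988/0.1600 = 31.17 mg/L.
e^(−k_d t) = e^(−0.337×3.665) = 0.2908; e^(−k_2 t) = e^(−0.497×3.665) = 0.1618.
D = 31.17 × (0.2908 − 0.1618) + 3.46 × 0.1618 = 4.022 + 0.5597 = 4.582 mg/L.

D ≈ 4.58 mg/L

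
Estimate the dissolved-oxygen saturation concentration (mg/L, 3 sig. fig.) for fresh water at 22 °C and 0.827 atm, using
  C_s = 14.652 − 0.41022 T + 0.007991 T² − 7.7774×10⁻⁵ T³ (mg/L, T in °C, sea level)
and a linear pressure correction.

C_s ≈ 7.17 mg/L

At sea level: C_s = 14.652 − 0.41022×22 + 0.007991×22² − 7.7774×10⁻⁵×22³ = 8.667 mg/L.
Pressure correction: C_s' = 8.667 × 0.827 = 7.167 mg/L.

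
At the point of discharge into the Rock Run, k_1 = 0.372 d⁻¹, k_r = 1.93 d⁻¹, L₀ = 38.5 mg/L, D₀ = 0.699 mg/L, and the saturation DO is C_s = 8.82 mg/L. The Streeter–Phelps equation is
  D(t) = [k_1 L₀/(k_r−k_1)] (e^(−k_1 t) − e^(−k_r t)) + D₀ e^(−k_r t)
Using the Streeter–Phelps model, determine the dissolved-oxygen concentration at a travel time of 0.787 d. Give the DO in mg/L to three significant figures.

DO ≈ 3.82 mg/L

k_1 L₀/(k_r−k_1) = 0.372×38.5/(1.93−0.372) = 14.32/1.558 = 9.193 mg/L.
e^(−k_1 t) = e^(−0.372×0.7870) = 0.7462; e^(−k_r t) = e^(−1.93×0.7870) = 0.2190.
D = 9.193 × (0.7462 − 0.2190) + 0.699 × 0.2190 = 4.847 + 0.1530 = 5.000 mg/L.
DO = C_s − D = 8.82 − 5.000 = 3.820 mg/L.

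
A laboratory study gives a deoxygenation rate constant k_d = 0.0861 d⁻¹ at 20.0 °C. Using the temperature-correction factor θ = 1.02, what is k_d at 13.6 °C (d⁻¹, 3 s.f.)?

k_d ≈ 0.0759 d⁻¹

k_d(T₂) = k_d(T₁) · θ^(T₂−T₁) = 0.0861 × 1.02^(13.6−20.0)
= 0.0861 × 1.02^-6.40 = 0.0861 × 0.8810 = 0.07585 d⁻¹.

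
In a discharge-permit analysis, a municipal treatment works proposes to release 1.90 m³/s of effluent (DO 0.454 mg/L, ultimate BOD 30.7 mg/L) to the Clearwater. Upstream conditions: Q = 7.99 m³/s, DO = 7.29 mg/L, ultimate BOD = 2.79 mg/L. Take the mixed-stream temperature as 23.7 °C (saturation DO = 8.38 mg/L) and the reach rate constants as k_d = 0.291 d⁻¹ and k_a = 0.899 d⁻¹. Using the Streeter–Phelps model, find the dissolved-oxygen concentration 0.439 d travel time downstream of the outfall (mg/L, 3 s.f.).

Mixed DO = (7.99×7.29 + 1.90×0.454)/(7.99+1.90) = 59.11/9.890 = 5.977 mg/L.
Mixed L₀ = (7.99×2.79 + 1.90×30.7)/(9.890) = 80.62/9.890 = 8.152 mg/L.
Initial deficit D₀ = C_s − DO₀ = 8.38 − 5.977 = 2.403 mg/L.
D(0.439) = [0.291×8.152/(0.899−0.291)](e^(−0.291×0.439) − e^(−0.899×0.439)) + 2.403 e^(−0.899×0.439)
= 3.902 × (0.8801 − 0.6739) + 2.403 × 0.6739 = 2.424 mg/L.
DO = 8.38 − 2.424 = 5.956 mg/L.

DO ≈ 5.96 mg/L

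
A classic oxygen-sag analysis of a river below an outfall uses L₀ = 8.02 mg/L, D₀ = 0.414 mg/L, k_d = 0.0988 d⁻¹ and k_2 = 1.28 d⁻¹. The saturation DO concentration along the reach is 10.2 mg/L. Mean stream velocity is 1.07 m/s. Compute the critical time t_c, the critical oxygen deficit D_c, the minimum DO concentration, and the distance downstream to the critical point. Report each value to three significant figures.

t_c ≈ 1.36 d; D_c ≈ 0.541 mg/L; min DO ≈ 9.66 mg/L; x_c ≈ 125 km

With k_2/k_d = 12.96 and 1 − D₀(k_2−k_d)/(k_d L₀) = 0.3828,
t_c = ln(12.96 × 0.3828) / (1.28 − 0.0988) = ln(4.960) / 1.181 = 1.601/1.181 = 1.356 d.
L(t_c) = L₀ e^(−k_d t_c) = 8.02 × 0.8746 = 7.015 mg/L, and at the critical point k_2 D_c = k_d L, so D_c = (0.0988/1.28) × 7.015 = 0.5414 mg/L.
Minimum DO = C_s − D_c = 10.2 − 0.5414 = 9.659 mg/L.
x_c = v t_c = 1.07 m/s × 1.356 d × 86400 s/d = 125300 m ≈ 125 km.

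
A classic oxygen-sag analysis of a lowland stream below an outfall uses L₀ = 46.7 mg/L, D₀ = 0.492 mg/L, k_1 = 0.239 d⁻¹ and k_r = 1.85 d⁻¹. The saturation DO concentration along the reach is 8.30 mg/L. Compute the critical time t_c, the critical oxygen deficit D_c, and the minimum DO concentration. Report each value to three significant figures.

t_c = [1/(k_r−k_1)] ln[(k_r/k_1)(1 − D₀(k_r−k_1)/(k_1 L₀))]
= [1/(1.85−0.239)] ln[(1.85/0.239)(1 − 0.492×1.611/(0.239×46.7))]
= (1/1.611) ln[7.741 × 0.9290] = 0.6207 × ln(7.191) = 0.6207 × 1.973 = 1.225 d.
D_c = (k_1/k_r) L₀ e^(−k_1 t_c) = (0.239/1.85) × 46.7 × e^(−0.239×1.225) = 0.1292 × 46.7 × 0.7463 = 4.502 mg/L.
Minimum DO = C_s − D_c = 8.30 − 4.502 = 3.798 mg/L.

t_c ≈ 1.22 d; D_c ≈ 4.50 mg/L; min DO ≈ 3.80 mg/L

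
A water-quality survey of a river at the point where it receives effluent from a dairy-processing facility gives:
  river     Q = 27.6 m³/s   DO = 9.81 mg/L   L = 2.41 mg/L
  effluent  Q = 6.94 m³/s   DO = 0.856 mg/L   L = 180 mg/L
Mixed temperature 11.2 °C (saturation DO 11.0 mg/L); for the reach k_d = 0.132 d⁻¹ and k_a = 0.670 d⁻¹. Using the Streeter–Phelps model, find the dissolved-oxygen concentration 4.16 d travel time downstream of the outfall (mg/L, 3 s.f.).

DO ≈ 5.99 mg/L

Mixed DO = (27.6×9.81 + 6.94×0.856)/(27.6+6.94) = 276.7/34.54 = 8.011 mg/L.
Mixed L₀ = (27.6×2.41 + 6.94×180)/(34.54) = 1316/34.54 = 38.09 mg/L.
Initial deficit D₀ = C_s − DO₀ = 11.0 − 8.011 = 2.989 mg/L.
D(4.16) = [0.132×38.09/(0.670−0.132)](e^(−0.132×4.16) − e^(−0.670×4.16)) + 2.989 e^(−0.670×4.16)
= 9.346 × (0.5775 − 0.06159) + 2.989 × 0.06159 = 5.005 mg/L.
DO = 11.0 − 5.005 = 5.995 mg/L.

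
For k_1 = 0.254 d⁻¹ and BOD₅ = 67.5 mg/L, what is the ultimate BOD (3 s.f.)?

L₀ ≈ 93.9 mg/L

BOD₅ = L₀(1 − e^(−5k_1)) ⇒ L₀ = BOD₅ / (1 − e^(−5×0.254))
= 67.5 / (1 − 0.2808) = 67.5 / 0.7192 = 93.86 mg/L.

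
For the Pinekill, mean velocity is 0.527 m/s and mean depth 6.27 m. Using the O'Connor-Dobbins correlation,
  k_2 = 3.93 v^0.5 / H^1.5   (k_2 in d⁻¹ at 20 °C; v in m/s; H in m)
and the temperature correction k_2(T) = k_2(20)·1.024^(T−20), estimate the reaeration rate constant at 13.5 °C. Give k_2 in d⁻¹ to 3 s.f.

k_2(20) = 3.93 × 0.527^0.5 / 6.27^1.5 = 3.93 × 0.7259 / 15.70 = 0.1817 d⁻¹.
k_2(13.5) = 0.1817 × 1.024^(13.5−20) = 0.1817 × 0.8571 = 0.1558 d⁻¹.

k_2 ≈ 0.156 d⁻¹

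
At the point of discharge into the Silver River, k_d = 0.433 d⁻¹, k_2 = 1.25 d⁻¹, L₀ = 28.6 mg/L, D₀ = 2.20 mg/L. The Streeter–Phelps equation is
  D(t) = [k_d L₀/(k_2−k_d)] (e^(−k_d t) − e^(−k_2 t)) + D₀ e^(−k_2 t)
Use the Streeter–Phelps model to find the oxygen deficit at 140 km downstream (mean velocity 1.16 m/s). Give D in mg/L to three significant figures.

D ≈ 6.02 mg/L

Travel time t = x/v = 140 km / (1.16 m/s) = 140000 m / 1.16 m/s = 120700 s = 1.397 d.
k_d L₀/(k_2−k_d) = 0.433×28.6/(1.25−0.433) = 12.38/0.8170 = 15.16 mg/L.
e^(−k_d t) = e^(−0.433×1.397) = 0.5462; e^(−k_2 t) = e^(−1.25×1.397) = 0.1745.
D = 15.16 × (0.5462 − 0.1745) + 2.20 × 0.1745 = 5.634 + 0.3838 = 6.018 mg/L.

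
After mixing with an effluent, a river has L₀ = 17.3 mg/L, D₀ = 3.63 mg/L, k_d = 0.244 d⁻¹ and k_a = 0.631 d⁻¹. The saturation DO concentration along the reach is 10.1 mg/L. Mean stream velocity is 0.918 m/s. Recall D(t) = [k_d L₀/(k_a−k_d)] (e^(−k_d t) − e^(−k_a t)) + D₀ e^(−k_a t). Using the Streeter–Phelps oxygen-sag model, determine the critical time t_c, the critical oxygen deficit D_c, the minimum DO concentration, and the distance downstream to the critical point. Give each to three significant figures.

t_c ≈ 1.41 d; D_c ≈ 4.74 mg/L; min DO ≈ 5.36 mg/L; x_c ≈ 112 km

With k_a/k_d = 2.586 and 1 − D₀(k_a−k_d)/(k_d L₀) = 0.6672,
t_c = ln(2.586 × 0.6672) / (0.631 − 0.244) = ln(1.725) / 0.3870 = 0.5455/0.3870 = 1.409 d.
D_c = (k_d/k_a) L₀ e^(−k_d t_c) = (0.244/0.631) × 17.3 × e^(−0.244×1.409) = 0.3867 × 17.3 × 0.7090 = 4.743 mg/L.
Minimum DO = C_s − D_c = 10.1 − 4.743 = 5.357 mg/L.
x_c = v t_c = 0.918 m/s × 1.409 d × 86400 s/d = 111800 m ≈ 112 km.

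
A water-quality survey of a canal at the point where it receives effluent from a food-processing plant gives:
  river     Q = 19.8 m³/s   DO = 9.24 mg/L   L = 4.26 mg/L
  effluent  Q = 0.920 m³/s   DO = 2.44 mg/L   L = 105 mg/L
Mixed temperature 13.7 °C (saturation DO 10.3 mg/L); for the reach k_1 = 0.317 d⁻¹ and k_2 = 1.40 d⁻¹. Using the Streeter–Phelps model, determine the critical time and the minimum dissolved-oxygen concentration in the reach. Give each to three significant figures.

t_c ≈ 0.669 d; minimum DO ≈ 8.70 mg/L

Mixed DO = (19.8×9.24 + 0.920×2.44)/(19.8+0.920) = 185.2/20.72 = 8.938 mg/L.
Mixed L₀ = (19.8×4.26 + 0.920×105)/(20.72) = 180.9/20.72 = 8.733 mg/L.
Initial deficit D₀ = C_s − DO₀ = 10.3 − 8.938 = 1.362 mg/L.
t_c = (1/1.083) ln[(1.40/0.317)(1 − 1.362×1.083/(0.317×8.733))] = 0.9234 × ln(2.063) = 0.6688 d.
D_c = (0.317/1.40) × 8.733 × e^(−0.317×0.6688) = 0.2264 × 8.733 × 0.8090 = 1.600 mg/L.
Minimum DO = 10.3 − 1.600 = 8.700 mg/L.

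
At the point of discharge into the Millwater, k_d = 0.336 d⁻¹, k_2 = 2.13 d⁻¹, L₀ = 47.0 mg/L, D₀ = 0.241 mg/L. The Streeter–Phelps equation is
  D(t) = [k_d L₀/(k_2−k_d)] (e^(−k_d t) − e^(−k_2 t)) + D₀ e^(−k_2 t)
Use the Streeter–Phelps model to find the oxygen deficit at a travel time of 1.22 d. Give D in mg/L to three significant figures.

D ≈ 5.21 mg/L

k_d L₀/(k_2−k_d) = 0.336×47.0/(2.13−0.336) = 15.79/1.794 = 8.803 mg/L.
e^(−k_d t) = e^(−0.336×1.220) = 0.6637; e^(−k_2 t) = e^(−2.13×1.220) = 0.07438.
D = 8.803 × (0.6637 − 0.07438) + 0.241 × 0.07438 = 5.188 + 0.01793 = 5.206 mg/L.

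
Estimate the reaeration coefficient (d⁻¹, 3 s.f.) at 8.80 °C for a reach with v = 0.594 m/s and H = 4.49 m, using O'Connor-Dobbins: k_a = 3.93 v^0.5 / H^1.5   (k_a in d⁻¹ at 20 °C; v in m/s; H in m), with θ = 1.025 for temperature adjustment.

k_a ≈ 0.241 d⁻¹

k_a(20) = 3.93 × 0.594^0.5 / 4.49^1.5 = 3.93 × 0.7707 / 9.514 = 0.3184 d⁻¹.
k_a(8.80) = 0.3184 × 1.025^(8.80−20) = 0.3184 × 0.7584 = 0.2414 d⁻¹.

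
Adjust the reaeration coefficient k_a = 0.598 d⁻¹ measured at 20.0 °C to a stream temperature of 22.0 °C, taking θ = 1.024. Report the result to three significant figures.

k_a ≈ 0.627 d⁻¹

k_a(T₂) = k_a(T₁) · θ^(T₂−T₁) = 0.598 × 1.024^(22.0−20.0)
= 0.598 × 1.024^2.00 = 0.598 × 1.049 = 0.6270 d⁻¹.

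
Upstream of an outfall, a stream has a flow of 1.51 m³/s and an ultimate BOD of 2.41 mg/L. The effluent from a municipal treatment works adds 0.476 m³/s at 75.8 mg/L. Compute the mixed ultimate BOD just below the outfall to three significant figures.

20.0 mg/L

Flow-weighted mixing: C = (Q_r C_r + Q_w C_w)/(Q_r + Q_w)
= (1.51×2.41 + 0.476×75.8)/(1.51 + 0.476) = 39.72/1.986 = 20.00 mg/L.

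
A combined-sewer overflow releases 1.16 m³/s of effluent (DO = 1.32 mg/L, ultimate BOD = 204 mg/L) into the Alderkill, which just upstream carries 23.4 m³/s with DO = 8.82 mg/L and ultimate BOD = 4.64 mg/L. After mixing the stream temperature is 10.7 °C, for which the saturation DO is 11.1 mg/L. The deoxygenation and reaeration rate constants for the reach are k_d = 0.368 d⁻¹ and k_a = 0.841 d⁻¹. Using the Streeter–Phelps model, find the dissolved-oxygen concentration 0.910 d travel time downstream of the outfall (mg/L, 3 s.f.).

DO ≈ 7.14 mg/L

Mixed DO = (23.4×8.82 + 1.16×1.32)/(23.4+1.16) = 207.9/24.56 = 8.466 mg/L.
Mixed L₀ = (23.4×4.64 + 1.16×204)/(24.56) = 345.2/24.56 = 14.06 mg/L.
Initial deficit D₀ = C_s − DO₀ = 11.1 − 8.466 = 2.634 mg/L.
D(0.910) = [0.368×14.06/(0.841−0.368)](e^(−0.368×0.910) − e^(−0.841×0.910)) + 2.634 e^(−0.841×0.910)
= 10.94 × (0.7154 − 0.4652) + 2.634 × 0.4652 = 3.962 mg/L.
DO = 11.1 − 3.962 = 7.138 mg/L.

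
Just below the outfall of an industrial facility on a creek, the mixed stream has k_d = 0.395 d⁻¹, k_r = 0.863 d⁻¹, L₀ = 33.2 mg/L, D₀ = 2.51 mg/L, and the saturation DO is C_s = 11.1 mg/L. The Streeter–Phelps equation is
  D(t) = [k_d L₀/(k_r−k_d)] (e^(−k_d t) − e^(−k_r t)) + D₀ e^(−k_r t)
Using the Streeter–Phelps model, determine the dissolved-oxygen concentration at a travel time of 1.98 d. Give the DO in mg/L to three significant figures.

k_d L₀/(k_r−k_d) = 0.395×33.2/(0.863−0.395) = 13.11/0.4680 = 28.02 mg/L.
e^(−k_d t) = e^(−0.395×1.980) = 0.4574; e^(−k_r t) = e^(−0.863×1.980) = 0.1811.
D = 28.02 × (0.4574 − 0.1811) + 2.51 × 0.1811 = 7.744 + 0.4545 = 8.198 mg/L.
DO = C_s − D = 11.1 − 8.198 = 2.902 mg/L.

DO ≈ 2.90 mg/L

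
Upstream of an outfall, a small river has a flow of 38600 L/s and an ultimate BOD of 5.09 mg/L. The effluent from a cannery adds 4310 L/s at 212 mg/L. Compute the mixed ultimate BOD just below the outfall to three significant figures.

Flow-weighted mixing: C = (Q_r C_r + Q_w C_w)/(Q_r + Q_w)
= (38600×5.09 + 4310×212)/(38600 + 4310) = 1.110×10^6/42910 = 25.87 mg/L.

25.9 mg/L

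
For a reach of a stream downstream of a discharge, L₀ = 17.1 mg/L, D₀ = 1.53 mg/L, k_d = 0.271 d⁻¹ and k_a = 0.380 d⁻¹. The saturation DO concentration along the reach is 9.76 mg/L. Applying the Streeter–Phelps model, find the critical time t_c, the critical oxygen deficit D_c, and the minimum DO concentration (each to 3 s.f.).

t_c ≈ 2.77 d; D_c ≈ 5.76 mg/L; min DO ≈ 4.00 mg/L

With k_a/k_d = 1.402 and 1 − D₀(k_a−k_d)/(k_d L₀) = 0.9640,
t_c = ln(1.402 × 0.9640) / (0.380 − 0.271) = ln(1.352) / 0.1090 = 0.3014/0.1090 = 2.765 d.
L(t_c) = L₀ e^(−k_d t_c) = 17.1 × 0.4727 = 8.083 mg/L, and at the critical point k_a D_c = k_d L, so D_c = (0.271/0.380) × 8.083 = 5.764 mg/L.
Minimum DO = C_s − D_c = 9.76 − 5.764 = 3.996 mg/L.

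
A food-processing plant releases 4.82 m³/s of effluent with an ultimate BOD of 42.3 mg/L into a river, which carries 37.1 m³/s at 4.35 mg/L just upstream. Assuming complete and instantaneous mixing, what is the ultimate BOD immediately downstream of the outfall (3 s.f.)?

Flow-weighted mixing: C = (Q_r C_r + Q_w C_w)/(Q_r + Q_w)
= (37.1×4.35 + 4.82×42.3)/(37.1 + 4.82) = 365.3/41.92 = 8.714 mg/L.

8.71 mg/L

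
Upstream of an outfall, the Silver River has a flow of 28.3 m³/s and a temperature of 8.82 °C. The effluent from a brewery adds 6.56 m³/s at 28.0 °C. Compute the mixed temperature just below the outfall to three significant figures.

12.4 °C

Flow-weighted mixing: C = (Q_r C_r + Q_w C_w)/(Q_r + Q_w)
= (28.3×8.82 + 6.56×28.0)/(28.3 + 6.56) = 433.3/34.86 = 12.43 °C.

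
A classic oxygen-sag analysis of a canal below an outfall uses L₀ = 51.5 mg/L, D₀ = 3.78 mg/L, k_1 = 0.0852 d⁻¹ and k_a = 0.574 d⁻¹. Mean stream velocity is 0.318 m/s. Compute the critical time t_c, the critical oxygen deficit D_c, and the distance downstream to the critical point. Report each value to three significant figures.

With k_a/k_1 = 6.737 and 1 − D₀(k_a−k_1)/(k_1 L₀) = 0.5789,
t_c = ln(6.737 × 0.5789) / (0.574 − 0.0852) = ln(3.900) / 0.4888 = 1.361/0.4888 = 2.784 d.
L(t_c) = L₀ e^(−k_1 t_c) = 51.5 × 0.7888 = 40.62 mg/L, and at the critical point k_a D_c = k_1 L, so D_c = (0.0852/0.574) × 40.62 = 6.030 mg/L.
x_c = v t_c = 0.318 m/s × 2.784 d × 86400 s/d = 76500 m ≈ 76.5 km.

t_c ≈ 2.78 d; D_c ≈ 6.03 mg/L; x_c ≈ 76.5 km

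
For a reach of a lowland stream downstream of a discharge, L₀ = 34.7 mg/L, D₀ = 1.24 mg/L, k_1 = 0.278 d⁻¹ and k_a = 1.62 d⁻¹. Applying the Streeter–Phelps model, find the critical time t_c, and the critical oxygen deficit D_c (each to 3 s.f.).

t_c ≈ 1.17 d; D_c ≈ 4.30 mg/L

t_c = [1/(k_a−k_1)] ln[(k_a/k_1)(1 − D₀(k_a−k_1)/(k_1 L₀))]
= [1/(1.62−0.278)] ln[(1.62/0.278)(1 − 1.24×1.342/(0.278×34.7))]
= (1/1.342) ln[5.827 × 0.8275] = 0.7452 × ln(4.822) = 0.7452 × 1.573 = 1.172 d.
D_c = (k_1/k_a) L₀ e^(−k_1 t_c) = (0.278/1.62) × 34.7 × e^(−0.278×1.172) = 0.1716 × 34.7 × 0.7219 = 4.299 mg/L.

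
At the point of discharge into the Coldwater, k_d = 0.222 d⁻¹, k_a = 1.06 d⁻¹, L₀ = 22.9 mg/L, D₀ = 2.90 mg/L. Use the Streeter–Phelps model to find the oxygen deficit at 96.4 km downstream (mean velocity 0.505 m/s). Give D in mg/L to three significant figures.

Travel time t = x/v = 96.4 km / (0.505 m/s) = 96400 m / 0.505 m/s = 190900 s = 2.209 d.
k_d L₀/(k_a−k_d) = 0.222×22.9/(1.06−0.222) = 5.084/0.8380 = 6.067 mg/L.
e^(−k_d t) = e^(−0.222×2.209) = 0.6123; e^(−k_a t) = e^(−1.06×2.209) = 0.09614.
D = 6.067 × (0.6123 − 0.09614) + 2.90 × 0.09614 = 3.132 + 0.2788 = 3.410 mg/L.

D ≈ 3.41 mg/L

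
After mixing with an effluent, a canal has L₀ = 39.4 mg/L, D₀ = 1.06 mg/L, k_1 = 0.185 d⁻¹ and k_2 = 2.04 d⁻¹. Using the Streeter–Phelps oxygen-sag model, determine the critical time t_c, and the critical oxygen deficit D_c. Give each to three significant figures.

t_c ≈ 1.12 d; D_c ≈ 2.90 mg/L

At the critical point dD/dt = 0, so k_1 L₀ e^(−k_1 t) = k_2 D. Substituting D(t) from the Streeter–Phelps equation and solving for t gives
t_c = ln[(k_2/k_1)(1 − D₀(k_2−k_1)/(k_1 L₀))] / (k_2−k_1).
Here k_2−k_1 = 1.855 d⁻¹ and 1 − D₀(k_2−k_1)/(k_1 L₀) = 1 − 1.06×1.855/(0.185×39.4) = 0.7302, so
t_c = ln(11.03 × 0.7302) / 1.855 = 2.086 / 1.855 = 1.125 d.
D_c = (k_1/k_2) L₀ e^(−k_1 t_c) = (0.185/2.04) × 39.4 × e^(−0.185×1.125) = 0.09069 × 39.4 × 0.8122 = 2.902 mg/L.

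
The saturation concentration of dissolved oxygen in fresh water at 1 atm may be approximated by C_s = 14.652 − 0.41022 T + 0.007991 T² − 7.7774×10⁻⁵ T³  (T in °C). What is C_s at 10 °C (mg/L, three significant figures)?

C_s = 14.652 − 0.41022×10 + 0.007991×10² − 7.7774×10⁻⁵×10³ = 11.27 mg/L.

C_s ≈ 11.3 mg/L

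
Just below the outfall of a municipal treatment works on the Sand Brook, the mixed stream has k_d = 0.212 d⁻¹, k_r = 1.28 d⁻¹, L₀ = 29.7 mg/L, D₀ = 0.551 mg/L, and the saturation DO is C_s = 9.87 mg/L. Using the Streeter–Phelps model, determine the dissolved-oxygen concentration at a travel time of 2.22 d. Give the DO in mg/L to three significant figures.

k_d L₀/(k_r−k_d) = 0.212×29.7/(1.28−0.212) = 6.296/1.068 = 5.896 mg/L.
e^(−k_d t) = e^(−0.212×2.220) = 0.6246; e^(−k_r t) = e^(−1.28×2.220) = 0.05833.
D = 5.896 × (0.6246 − 0.05833) + 0.551 × 0.05833 = 3.338 + 0.03214 = 3.371 mg/L.
DO = C_s − D = 9.87 − 3.371 = 6.499 mg/L.

DO ≈ 6.50 mg/L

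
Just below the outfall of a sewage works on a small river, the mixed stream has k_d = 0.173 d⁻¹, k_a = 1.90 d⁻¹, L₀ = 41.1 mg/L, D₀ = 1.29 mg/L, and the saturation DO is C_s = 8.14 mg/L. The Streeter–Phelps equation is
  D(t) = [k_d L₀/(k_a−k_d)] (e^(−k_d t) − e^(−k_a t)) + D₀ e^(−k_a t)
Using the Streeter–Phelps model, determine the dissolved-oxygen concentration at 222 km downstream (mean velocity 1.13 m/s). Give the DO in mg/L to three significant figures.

Travel time t = x/v = 222 km / (1.13 m/s) = 222000 m / 1.13 m/s = 196500 s = 2.274 d.
k_d L₀/(k_a−k_d) = 0.173×41.1/(1.90−0.173) = 7.110/1.727 = 4.117 mg/L.
e^(−k_d t) = e^(−0.173×2.274) = 0.6748; e^(−k_a t) = e^(−1.90×2.274) = 0.01330.
D = 4.117 × (0.6748 − 0.01330) + 1.29 × 0.01330 = 2.723 + 0.01715 = 2.741 mg/L.
DO = C_s − D = 8.14 − 2.741 = 5.399 mg/L.

DO ≈ 5.40 mg/L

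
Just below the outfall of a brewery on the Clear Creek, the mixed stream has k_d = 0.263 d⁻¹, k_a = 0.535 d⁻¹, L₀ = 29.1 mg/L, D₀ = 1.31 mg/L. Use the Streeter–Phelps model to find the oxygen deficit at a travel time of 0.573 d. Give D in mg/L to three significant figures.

k_d L₀/(k_a−k_d) = 0.263×29.1/(0.535−0.263) = 7.653/0.2720 = 28.14 mg/L.
e^(−k_d t) = e^(−0.263×0.5730) = 0.8601; e^(−k_a t) = e^(−0.535×0.5730) = 0.7360.
D = 28.14 × (0.8601 − 0.7360) + 1.31 × 0.7360 = 3.493 + 0.9641 = 4.457 mg/L.

D ≈ 4.46 mg/L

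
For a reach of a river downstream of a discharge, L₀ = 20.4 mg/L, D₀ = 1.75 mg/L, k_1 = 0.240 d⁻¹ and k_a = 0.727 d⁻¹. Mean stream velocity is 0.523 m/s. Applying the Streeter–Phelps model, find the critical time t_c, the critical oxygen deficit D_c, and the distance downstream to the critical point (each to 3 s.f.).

t_c ≈ 1.88 d; D_c ≈ 4.29 mg/L; x_c ≈ 85.1 km

At the critical point dD/dt = 0, so k_1 L₀ e^(−k_1 t) = k_a D. Substituting D(t) from the Streeter–Phelps equation and solving for t gives
t_c = ln[(k_a/k_1)(1 − D₀(k_a−k_1)/(k_1 L₀))] / (k_a−k_1).
Here k_a−k_1 = 0.4870 d⁻¹ and 1 − D₀(k_a−k_1)/(k_1 L₀) = 1 − 1.75×0.4870/(0.240×20.4) = 0.8259, so
t_c = ln(3.029 × 0.8259) / 0.4870 = 0.9170 / 0.4870 = 1.883 d.
D_c = (k_1/k_a) L₀ e^(−k_1 t_c) = (0.240/0.727) × 20.4 × e^(−0.240×1.883) = 0.3301 × 20.4 × 0.6364 = 4.286 mg/L.
x_c = v t_c = 0.523 m/s × 1.883 d × 86400 s/d = 85090 m ≈ 85.1 km.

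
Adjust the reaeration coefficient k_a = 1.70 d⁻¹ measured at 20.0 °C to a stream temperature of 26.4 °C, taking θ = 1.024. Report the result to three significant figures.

k_a(T₂) = k_a(T₁) · θ^(T₂−T₁) = 1.70 × 1.024^(26.4−20.0)
= 1.70 × 1.024^6.40 = 1.70 × 1.164 = 1.979 d⁻¹.

k_a ≈ 1.98 d⁻¹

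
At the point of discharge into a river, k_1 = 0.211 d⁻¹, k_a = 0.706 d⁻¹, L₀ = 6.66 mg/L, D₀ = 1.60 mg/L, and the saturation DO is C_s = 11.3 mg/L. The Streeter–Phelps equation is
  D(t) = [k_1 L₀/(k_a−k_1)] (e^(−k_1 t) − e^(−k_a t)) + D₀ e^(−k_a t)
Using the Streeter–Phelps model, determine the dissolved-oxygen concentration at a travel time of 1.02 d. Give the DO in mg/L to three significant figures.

k_1 L₀/(k_a−k_1) = 0.211×6.66/(0.706−0.211) = 1.405/0.4950 = 2.839 mg/L.
e^(−k_1 t) = e^(−0.211×1.020) = 0.8064; e^(−k_a t) = e^(−0.706×1.020) = 0.4867.
D = 2.839 × (0.8064 − 0.4867) + 1.60 × 0.4867 = 0.9075 + 0.7787 = 1.686 mg/L.
DO = C_s − D = 11.3 − 1.686 = 9.614 mg/L.

DO ≈ 9.61 mg/L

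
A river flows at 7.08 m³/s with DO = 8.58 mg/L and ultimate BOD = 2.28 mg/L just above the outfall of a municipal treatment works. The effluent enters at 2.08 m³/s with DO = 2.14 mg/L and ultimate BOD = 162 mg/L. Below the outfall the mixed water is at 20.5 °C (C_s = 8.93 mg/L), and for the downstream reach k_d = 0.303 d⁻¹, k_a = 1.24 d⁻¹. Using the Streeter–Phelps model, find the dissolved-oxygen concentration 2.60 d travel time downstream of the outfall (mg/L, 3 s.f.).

Mixed DO = (7.08×8.58 + 2.08×2.14)/(7.08+2.08) = 65.20/9.160 = 7.118 mg/L.
Mixed L₀ = (7.08×2.28 + 2.08×162)/(9.160) = 353.1/9.160 = 38.55 mg/L.
Initial deficit D₀ = C_s − DO₀ = 8.93 − 7.118 = 1.812 mg/L.
D(2.60) = [0.303×38.55/(1.24−0.303)](e^(−0.303×2.60) − e^(−1.24×2.60)) + 1.812 e^(−1.24×2.60)
= 12.47 × (0.4548 − 0.03980) + 1.812 × 0.03980 = 5.246 mg/L.
DO = 8.93 − 5.246 = 3.684 mg/L.

DO ≈ 3.68 mg/L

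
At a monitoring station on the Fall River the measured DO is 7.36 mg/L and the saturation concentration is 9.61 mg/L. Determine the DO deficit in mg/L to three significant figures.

D = C_s − C = 9.61 − 7.36 = 2.25 mg/L.

D ≈ 2.25 mg/L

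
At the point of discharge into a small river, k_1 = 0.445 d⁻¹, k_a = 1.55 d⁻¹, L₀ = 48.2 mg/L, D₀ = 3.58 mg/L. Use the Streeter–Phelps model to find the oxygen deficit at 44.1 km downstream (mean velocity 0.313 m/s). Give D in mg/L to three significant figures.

D ≈ 8.13 mg/L

Travel time t = x/v = 44.1 km / (0.313 m/s) = 44100 m / 0.313 m/s = 140900 s = 1.631 d.
k_1 L₀/(k_a−k_1) = 0.445×48.2/(1.55−0.445) = 21.45/1.105 = 19.41 mg/L.
e^(−k_1 t) = e^(−0.445×1.631) = 0.4840; e^(−k_a t) = e^(−1.55×1.631) = 0.07985.
D = 19.41 × (0.4840 − 0.07985) + 3.58 × 0.07985 = 7.845 + 0.2859 = 8.131 mg/L.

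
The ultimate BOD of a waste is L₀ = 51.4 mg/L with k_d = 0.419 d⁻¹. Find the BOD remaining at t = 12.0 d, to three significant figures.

L ≈ 0.337 mg/L

L_t = L₀ e^(−k_d t) = 51.4 × e^(−0.419×12.0) = 51.4 × 0.006552 = 0.3368 mg/L.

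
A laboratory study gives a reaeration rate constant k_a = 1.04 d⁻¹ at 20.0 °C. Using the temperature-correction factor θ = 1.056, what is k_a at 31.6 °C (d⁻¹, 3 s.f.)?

k_a(T₂) = k_a(T₁) · θ^(T₂−T₁) = 1.04 × 1.056^(31.6−20.0)
= 1.04 × 1.056^11.6 = 1.04 × 1.881 = 1.957 d⁻¹.

k_a ≈ 1.96 d⁻¹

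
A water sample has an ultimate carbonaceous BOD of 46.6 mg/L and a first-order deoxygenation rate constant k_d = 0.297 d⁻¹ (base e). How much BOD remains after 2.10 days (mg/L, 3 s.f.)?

L ≈ 25.0 mg/L

L_t = L₀ e^(−k_d t) = 46.6 × e^(−0.297×2.10) = 46.6 × 0.5360 = 24.98 mg/L.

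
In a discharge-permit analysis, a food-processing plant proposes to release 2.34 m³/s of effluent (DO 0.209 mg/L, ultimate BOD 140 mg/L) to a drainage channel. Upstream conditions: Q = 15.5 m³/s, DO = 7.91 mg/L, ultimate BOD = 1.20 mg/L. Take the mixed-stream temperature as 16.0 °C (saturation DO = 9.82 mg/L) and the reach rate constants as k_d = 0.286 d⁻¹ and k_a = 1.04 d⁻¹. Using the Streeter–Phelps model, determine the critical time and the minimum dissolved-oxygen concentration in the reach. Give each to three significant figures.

Mixed DO = (15.5×7.91 + 2.34×0.209)/(15.5+2.34) = 123.1/17.84 = 6.900 mg/L.
Mixed L₀ = (15.5×1.20 + 2.34×140)/(17.84) = 346.2/17.84 = 19.41 mg/L.
Initial deficit D₀ = C_s − DO₀ = 9.82 − 6.900 = 2.920 mg/L.
t_c = (1/0.7540) ln[(1.04/0.286)(1 − 2.920×0.7540/(0.286×19.41))] = 1.326 × ln(2.194) = 1.042 d.
D_c = (0.286/1.04) × 19.41 × e^(−0.286×1.042) = 0.2750 × 19.41 × 0.7423 = 3.961 mg/L.
Minimum DO = 9.82 − 3.961 = 5.859 mg/L.

t_c ≈ 1.04 d; minimum DO ≈ 5.86 mg/L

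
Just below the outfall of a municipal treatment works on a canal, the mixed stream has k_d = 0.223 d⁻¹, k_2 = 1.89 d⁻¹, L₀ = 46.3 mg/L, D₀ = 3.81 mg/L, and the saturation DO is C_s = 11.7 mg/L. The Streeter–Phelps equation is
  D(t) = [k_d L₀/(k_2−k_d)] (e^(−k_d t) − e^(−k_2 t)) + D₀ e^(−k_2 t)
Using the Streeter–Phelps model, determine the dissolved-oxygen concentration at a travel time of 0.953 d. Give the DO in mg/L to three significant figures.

DO ≈ 7.09 mg/L

k_d L₀/(k_2−k_d) = 0.223×46.3/(1.89−0.223) = 10.32/1.667 = 6.194 mg/L.
e^(−k_d t) = e^(−0.223×0.9530) = 0.8085; e^(−k_2 t) = e^(−1.89×0.9530) = 0.1651.
D = 6.194 × (0.8085 − 0.1651) + 3.81 × 0.1651 = 3.985 + 0.6291 = 4.614 mg/L.
DO = C_s − D = 11.7 − 4.614 = 7.086 mg/L.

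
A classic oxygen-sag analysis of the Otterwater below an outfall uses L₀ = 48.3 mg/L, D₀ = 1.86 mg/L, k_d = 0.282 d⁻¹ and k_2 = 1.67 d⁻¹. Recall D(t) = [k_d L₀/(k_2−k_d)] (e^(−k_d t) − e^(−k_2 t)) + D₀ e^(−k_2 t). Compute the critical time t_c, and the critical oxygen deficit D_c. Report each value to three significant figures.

t_c ≈ 1.13 d; D_c ≈ 5.93 mg/L

t_c = [1/(k_2−k_d)] ln[(k_2/k_d)(1 − D₀(k_2−k_d)/(k_d L₀))]
= [1/(1.67−0.282)] ln[(1.67/0.282)(1 − 1.86×1.388/(0.282×48.3))]
= (1/1.388) ln[5.922 × 0.8105] = 0.7205 × ln(4.800) = 0.7205 × 1.569 = 1.130 d.
L(t_c) = L₀ e^(−k_d t_c) = 48.3 × 0.7271 = 35.12 mg/L, and at the critical point k_2 D_c = k_d L, so D_c = (0.282/1.67) × 35.12 = 5.930 mg/L.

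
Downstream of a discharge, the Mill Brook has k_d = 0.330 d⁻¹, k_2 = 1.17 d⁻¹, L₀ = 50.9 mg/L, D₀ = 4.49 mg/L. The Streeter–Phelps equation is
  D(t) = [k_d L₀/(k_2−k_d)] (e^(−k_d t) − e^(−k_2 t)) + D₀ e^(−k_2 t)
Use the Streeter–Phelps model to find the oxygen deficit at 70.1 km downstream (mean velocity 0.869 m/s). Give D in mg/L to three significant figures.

D ≈ 9.49 mg/L

Travel time t = x/v = 70.1 km / (0.869 m/s) = 70100 m / 0.869 m/s = 80670 s = 0.9337 d.
k_d L₀/(k_2−k_d) = 0.330×50.9/(1.17−0.330) = 16.80/0.8400 = 20.00 mg/L.
e^(−k_d t) = e^(−0.330×0.9337) = 0.7348; e^(−k_2 t) = e^(−1.17×0.9337) = 0.3354.
D = 20.00 × (0.7348 − 0.3354) + 4.49 × 0.3354 = 7.987 + 1.506 = 9.493 mg/L.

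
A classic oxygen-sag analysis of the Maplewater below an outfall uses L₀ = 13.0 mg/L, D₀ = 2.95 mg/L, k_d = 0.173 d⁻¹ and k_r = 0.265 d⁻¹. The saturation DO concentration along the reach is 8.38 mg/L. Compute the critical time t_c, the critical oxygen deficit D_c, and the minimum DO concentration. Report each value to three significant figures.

t_c = [1/(k_r−k_d)] ln[(k_r/k_d)(1 − D₀(k_r−k_d)/(k_d L₀))]
= [1/(0.265−0.173)] ln[(0.265/0.173)(1 − 2.95×0.09200/(0.173×13.0))]
= (1/0.09200) ln[1.532 × 0.8793] = 10.87 × ln(1.347) = 10.87 × 0.2978 = 3.237 d.
L(t_c) = L₀ e^(−k_d t_c) = 13.0 × 0.5712 = 7.425 mg/L, and at the critical point k_r D_c = k_d L, so D_c = (0.173/0.265) × 7.425 = 4.847 mg/L.
Minimum DO = C_s − D_c = 8.38 − 4.847 = 3.533 mg/L.

t_c ≈ 3.24 d; D_c ≈ 4.85 mg/L; min DO ≈ 3.53 mg/L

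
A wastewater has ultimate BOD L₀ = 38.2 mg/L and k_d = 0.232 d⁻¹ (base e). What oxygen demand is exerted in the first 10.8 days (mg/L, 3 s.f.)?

y ≈ 35.1 mg/L

y_t = L₀(1 − e^(−k_d t)) = 38.2 × (1 − e^(−0.232×10.8))
= 38.2 × (1 − 0.08163) = 38.2 × 0.9184 = 35.08 mg/L.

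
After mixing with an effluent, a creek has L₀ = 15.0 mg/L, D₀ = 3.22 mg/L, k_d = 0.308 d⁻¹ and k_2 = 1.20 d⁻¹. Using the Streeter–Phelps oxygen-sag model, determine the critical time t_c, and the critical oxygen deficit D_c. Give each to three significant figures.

t_c ≈ 0.435 d; D_c ≈ 3.37 mg/L

t_c = [1/(k_2−k_d)] ln[(k_2/k_d)(1 − D₀(k_2−k_d)/(k_d L₀))]
= [1/(1.20−0.308)] ln[(1.20/0.308)(1 − 3.22×0.8920/(0.308×15.0))]
= (1/0.8920) ln[3.896 × 0.3783] = 1.121 × ln(1.474) = 1.121 × 0.3879 = 0.4349 d.
L(t_c) = L₀ e^(−k_d t_c) = 15.0 × 0.8746 = 13.12 mg/L, and at the critical point k_2 D_c = k_d L, so D_c = (0.308/1.20) × 13.12 = 3.367 mg/L.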